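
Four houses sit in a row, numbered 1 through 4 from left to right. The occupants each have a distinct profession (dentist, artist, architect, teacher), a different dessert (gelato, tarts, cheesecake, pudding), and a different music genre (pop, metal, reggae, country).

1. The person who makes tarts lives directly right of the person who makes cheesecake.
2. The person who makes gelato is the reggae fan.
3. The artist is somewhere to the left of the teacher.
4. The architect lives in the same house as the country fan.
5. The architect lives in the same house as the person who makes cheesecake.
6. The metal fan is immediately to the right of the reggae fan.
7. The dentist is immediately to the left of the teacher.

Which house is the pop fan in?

2

That leaves teacher as the profession for house 4.
The dentist is in house 3 (clue 7).
House 4's dessert must be pudding (nothing else left).
The architect is narrowed to house 1 or 2; consider each.
Placing it in house 2 leads to a contradiction, so it's in house 1.
From clue 4, the country fan must be in house 1.
Clue 5: the person who makes cheesecake is in house 1.
So house 2 gets artist for profession.
Clue 1 places the person who makes tarts in house 2.
So house 3 gets gelato for dessert.
By clue 2, the reggae fan is in house 3.
From clue 6, the metal fan must be in house 4.
House 2's music genre must be pop (nothing else left).
So: house 1 = architect/cheesecake/country, house 2 = artist/tarts/pop, house 3 = dentist/gelato/reggae, house 4 = teacher/pudding/metal.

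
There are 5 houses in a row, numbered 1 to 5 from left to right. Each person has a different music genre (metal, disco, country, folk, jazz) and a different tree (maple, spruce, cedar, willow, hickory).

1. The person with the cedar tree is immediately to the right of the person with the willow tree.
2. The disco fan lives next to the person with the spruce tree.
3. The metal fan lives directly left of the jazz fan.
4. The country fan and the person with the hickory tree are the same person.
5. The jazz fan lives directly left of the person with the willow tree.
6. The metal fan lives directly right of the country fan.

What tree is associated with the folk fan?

cedar

By clue 3, the metal fan is in house 2.
By clue 3, the jazz fan is in house 3.
Clue 5 places the person with the willow tree in house 4.
From clue 6, the country fan must be in house 1.
The disco fan is in house 4 (clue 2).
By clue 4, the person with the hickory tree is in house 1.
That leaves folk as the music genre for house 5.
House 2 tree: only maple fits.
House 3's tree must be spruce (nothing else left).
House 5's tree must be cedar (nothing else left).
So: house 1 = country/hickory, house 2 = metal/maple, house 3 = jazz/spruce, house 4 = disco/willow, house 5 = folk/cedar.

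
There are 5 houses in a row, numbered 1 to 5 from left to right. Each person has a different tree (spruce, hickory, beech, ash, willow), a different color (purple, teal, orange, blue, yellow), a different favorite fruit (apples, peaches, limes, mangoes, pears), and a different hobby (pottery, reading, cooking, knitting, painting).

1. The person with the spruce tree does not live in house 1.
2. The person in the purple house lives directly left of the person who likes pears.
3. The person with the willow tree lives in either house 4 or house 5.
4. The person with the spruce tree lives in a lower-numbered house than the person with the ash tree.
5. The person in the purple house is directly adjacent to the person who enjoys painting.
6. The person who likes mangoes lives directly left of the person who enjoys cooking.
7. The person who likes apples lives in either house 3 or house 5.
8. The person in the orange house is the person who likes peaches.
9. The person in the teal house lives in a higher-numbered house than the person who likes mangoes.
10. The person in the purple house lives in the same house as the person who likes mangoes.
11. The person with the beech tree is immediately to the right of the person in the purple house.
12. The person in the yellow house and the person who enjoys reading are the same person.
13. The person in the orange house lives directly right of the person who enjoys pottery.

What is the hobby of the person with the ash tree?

knitting

The only tree still possible for house 1 is hickory.
The person with the willow tree is narrowed to house 4 or 5; consider each.
Placing it in house 4 leads to a contradiction, so it's in house 5.
The person with the ash tree is narrowed to house 3 or 4; consider each.
Placing it in house 4 leads to a contradiction, so it's in house 3.
The person with the spruce tree is in house 2 (clue 4).
The only tree still possible for house 4 is beech.
The person in the purple house is in house 3 (clue 11).
Clue 2: the person who likes pears is in house 4.
From clue 10, the person who likes mangoes must be in house 3.
The only favorite fruit still possible for house 1 is limes.
House 2 favorite fruit: only peaches fits.
That leaves apples as the favorite fruit for house 5.
The person who enjoys cooking is in house 4 (clue 6).
Clue 8: the person in the orange house is in house 2.
The person who enjoys pottery is in house 1 (clue 13).
So house 2 gets painting for hobby.
House 3's hobby must be knitting (nothing else left).
That leaves reading as the hobby for house 5.
By clue 12, the person in the yellow house is in house 5.
House 1's color must be blue (nothing else left).
House 4's color must be teal (nothing else left).
So: house 1 = hickory/blue/limes/pottery, house 2 = spruce/orange/peaches/painting, house 3 = ash/purple/mangoes/knitting, house 4 = beech/teal/pears/cooking, house 5 = willow/yellow/apples/reading.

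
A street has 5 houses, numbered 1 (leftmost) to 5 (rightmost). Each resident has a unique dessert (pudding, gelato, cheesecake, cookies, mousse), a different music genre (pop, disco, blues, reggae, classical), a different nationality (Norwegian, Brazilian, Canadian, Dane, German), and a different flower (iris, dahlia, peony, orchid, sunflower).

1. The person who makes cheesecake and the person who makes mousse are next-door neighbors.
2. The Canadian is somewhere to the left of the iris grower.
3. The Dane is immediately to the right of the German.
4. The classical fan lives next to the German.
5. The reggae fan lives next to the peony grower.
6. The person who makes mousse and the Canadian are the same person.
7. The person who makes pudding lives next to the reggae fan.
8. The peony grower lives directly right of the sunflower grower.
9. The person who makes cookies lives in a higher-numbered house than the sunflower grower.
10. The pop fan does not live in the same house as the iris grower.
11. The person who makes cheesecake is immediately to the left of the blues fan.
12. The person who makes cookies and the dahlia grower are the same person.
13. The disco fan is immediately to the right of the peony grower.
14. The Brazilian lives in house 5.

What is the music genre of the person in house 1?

By clue 14, the Brazilian is in house 5.
The disco fan is narrowed to house 3 or 4 or 5; consider each.
Placing it in house 3 and house 5 leads to a contradiction, so it's in house 4.
Clue 13 places the peony grower in house 3.
By clue 5, the reggae fan is in house 2.
Clue 8: the sunflower grower is in house 2.
House 1's flower must be orchid (nothing else left).
Clue 4: the German is in house 2.
Clue 3 places the Dane in house 3.
The only nationality still possible for house 4 is Norwegian.
The person who makes mousse is in house 1 (clue 6).
House 1's nationality must be Canadian (nothing else left).
Clue 1 places the person who makes cheesecake in house 2.
From clue 11, the blues fan must be in house 3.
So house 3 gets pudding for dessert.
So house 1 gets classical for music genre.
House 5's music genre must be pop (nothing else left).
The iris grower is in house 4 (clue 10).
House 5 flower: only dahlia fits.
Clue 12: the person who makes cookies is in house 5.
House 4 dessert: only gelato fits.
So: house 1 = mousse/classical/Canadian/orchid, house 2 = cheesecake/reggae/German/sunflower, house 3 = pudding/blues/Dane/peony, house 4 = gelato/disco/Norwegian/iris, house 5 = cookies/pop/Brazilian/dahlia.

classical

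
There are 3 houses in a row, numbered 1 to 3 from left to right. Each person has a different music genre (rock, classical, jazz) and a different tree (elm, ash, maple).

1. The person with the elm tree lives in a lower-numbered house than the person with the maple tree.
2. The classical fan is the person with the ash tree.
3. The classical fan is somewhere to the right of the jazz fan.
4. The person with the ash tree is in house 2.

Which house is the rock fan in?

Clue 4: the person with the ash tree is in house 2.
The only tree still possible for house 1 is elm.
House 3's tree must be maple (nothing else left).
By clue 2, the classical fan is in house 2.
Clue 3 places the jazz fan in house 1.
House 3's music genre must be rock (nothing else left).
So: house 1 = jazz/elm, house 2 = classical/ash, house 3 = rock/maple.

3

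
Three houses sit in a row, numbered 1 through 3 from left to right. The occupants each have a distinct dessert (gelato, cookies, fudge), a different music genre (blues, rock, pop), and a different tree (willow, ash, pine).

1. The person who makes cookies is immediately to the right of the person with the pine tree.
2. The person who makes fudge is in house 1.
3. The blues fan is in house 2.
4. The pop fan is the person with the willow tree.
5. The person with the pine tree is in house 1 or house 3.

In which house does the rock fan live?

From clue 2, the person who makes fudge must be in house 1.
By clue 3, the blues fan is in house 2.
Clue 5 places the person with the pine tree in house 1.
From clue 1, the person who makes cookies must be in house 2.
The pop fan is in house 3 (clue 4).
Clue 4 places the person with the willow tree in house 3.
That leaves gelato as the dessert for house 3.
The only music genre still possible for house 1 is rock.
House 2's tree must be ash (nothing else left).
So: house 1 = fudge/rock/pine, house 2 = cookies/blues/ash, house 3 = gelato/pop/willow.

1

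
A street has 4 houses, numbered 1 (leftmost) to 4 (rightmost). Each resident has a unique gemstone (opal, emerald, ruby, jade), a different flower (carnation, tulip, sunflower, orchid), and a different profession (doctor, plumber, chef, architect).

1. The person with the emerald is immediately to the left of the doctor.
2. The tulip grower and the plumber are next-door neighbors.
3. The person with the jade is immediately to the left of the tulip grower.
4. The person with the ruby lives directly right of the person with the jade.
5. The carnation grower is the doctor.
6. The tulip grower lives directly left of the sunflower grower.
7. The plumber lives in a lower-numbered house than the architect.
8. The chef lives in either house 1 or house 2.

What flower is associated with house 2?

tulip

House 1's flower must be orchid (nothing else left).
House 4 gemstone: only opal fits.
The person with the jade is narrowed to house 1 or 2; consider each.
Placing it in house 2 leads to a contradiction, so it's in house 1.
The tulip grower is in house 2 (clue 3).
Clue 4 places the person with the ruby in house 2.
By clue 6, the sunflower grower is in house 3.
That leaves emerald as the gemstone for house 3.
That leaves carnation as the flower for house 4.
The doctor is in house 4 (clue 1).
Clue 7 places the plumber in house 1.
That leaves chef as the profession for house 2.
The only profession still possible for house 3 is architect.
So: house 1 = jade/orchid/plumber, house 2 = ruby/tulip/chef, house 3 = emerald/sunflower/architect, house 4 = opal/carnation/doctor.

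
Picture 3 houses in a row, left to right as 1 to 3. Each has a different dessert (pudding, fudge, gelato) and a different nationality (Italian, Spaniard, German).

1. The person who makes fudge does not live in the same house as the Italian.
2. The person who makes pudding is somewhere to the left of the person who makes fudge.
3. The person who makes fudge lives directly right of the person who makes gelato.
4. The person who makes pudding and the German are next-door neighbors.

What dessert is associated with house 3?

fudge

That leaves fudge as the dessert for house 3.
The person who makes gelato is in house 2 (clue 3).
House 1 dessert: only pudding fits.
The German is in house 2 (clue 4).
The only nationality still possible for house 3 is Spaniard.
House 1's nationality must be Italian (nothing else left).
So: house 1 = pudding/Italian, house 2 = gelato/German, house 3 = fudge/Spaniard.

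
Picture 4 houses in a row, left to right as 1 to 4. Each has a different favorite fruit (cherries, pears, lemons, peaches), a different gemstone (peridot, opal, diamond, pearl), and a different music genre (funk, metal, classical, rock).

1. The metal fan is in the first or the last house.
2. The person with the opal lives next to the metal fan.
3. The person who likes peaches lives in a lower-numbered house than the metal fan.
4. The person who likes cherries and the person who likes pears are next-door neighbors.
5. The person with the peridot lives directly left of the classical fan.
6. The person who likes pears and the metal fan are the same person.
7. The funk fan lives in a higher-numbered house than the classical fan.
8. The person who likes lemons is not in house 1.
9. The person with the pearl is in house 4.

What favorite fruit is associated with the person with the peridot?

peaches

By clue 3, the metal fan is in house 4.
From clue 6, the person who likes pears must be in house 4.
By clue 9, the person with the pearl is in house 4.
So house 1 gets rock for music genre.
The only music genre still possible for house 2 is classical.
So house 3 gets funk for music genre.
Clue 2: the person with the opal is in house 3.
Clue 4: the person who likes cherries is in house 3.
Clue 5 places the person with the peridot in house 1.
House 1's favorite fruit must be peaches (nothing else left).
The only favorite fruit still possible for house 2 is lemons.
That leaves diamond as the gemstone for house 2.
So: house 1 = peaches/peridot/rock, house 2 = lemons/diamond/classical, house 3 = cherries/opal/funk, house 4 = pears/pearl/metal.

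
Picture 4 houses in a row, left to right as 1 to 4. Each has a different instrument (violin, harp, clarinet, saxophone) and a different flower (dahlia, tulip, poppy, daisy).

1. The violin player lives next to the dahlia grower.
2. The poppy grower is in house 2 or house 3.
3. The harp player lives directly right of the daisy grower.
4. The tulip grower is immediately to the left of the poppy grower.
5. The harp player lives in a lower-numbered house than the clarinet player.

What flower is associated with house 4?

The only flower still possible for house 4 is dahlia.
The violin player is in house 3 (clue 1).
That leaves saxophone as the instrument for house 1.
So house 2 gets harp for instrument.
The only instrument still possible for house 4 is clarinet.
So house 3 gets poppy for flower.
Clue 3 places the daisy grower in house 1.
Clue 4 places the tulip grower in house 2.
So: house 1 = saxophone/daisy, house 2 = harp/tulip, house 3 = violin/poppy, house 4 = clarinet/dahlia.

dahlia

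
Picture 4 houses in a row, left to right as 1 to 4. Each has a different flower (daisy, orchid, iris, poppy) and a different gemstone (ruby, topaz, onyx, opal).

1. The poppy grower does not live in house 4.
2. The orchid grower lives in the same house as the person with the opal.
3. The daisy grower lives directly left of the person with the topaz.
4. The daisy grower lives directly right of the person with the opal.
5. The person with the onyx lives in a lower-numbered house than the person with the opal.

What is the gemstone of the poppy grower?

From clue 5, the person with the onyx must be in house 1.
By clue 5, the person with the opal is in house 2.
The orchid grower is in house 2 (clue 2).
The daisy grower is in house 3 (clue 4).
That leaves poppy as the flower for house 1.
That leaves iris as the flower for house 4.
From clue 3, the person with the topaz must be in house 4.
So house 3 gets ruby for gemstone.
So: house 1 = poppy/onyx, house 2 = orchid/opal, house 3 = daisy/ruby, house 4 = iris/topaz.

onyx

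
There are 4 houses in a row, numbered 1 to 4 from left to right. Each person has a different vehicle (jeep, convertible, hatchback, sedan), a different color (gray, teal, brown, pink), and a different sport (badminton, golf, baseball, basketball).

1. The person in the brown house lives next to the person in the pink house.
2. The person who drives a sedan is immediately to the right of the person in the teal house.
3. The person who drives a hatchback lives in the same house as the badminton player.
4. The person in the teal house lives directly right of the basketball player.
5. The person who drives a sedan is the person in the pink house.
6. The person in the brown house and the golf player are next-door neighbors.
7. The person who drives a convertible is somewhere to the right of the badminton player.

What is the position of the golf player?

3

House 1's color must be gray (nothing else left).
The person who drives a sedan is narrowed to house 3 or 4; consider each.
Placing it in house 4 leads to a contradiction, so it's in house 3.
By clue 2, the person in the teal house is in house 2.
By clue 4, the basketball player is in house 1.
By clue 5, the person in the pink house is in house 3.
So house 4 gets brown for color.
From clue 3, the person who drives a hatchback must be in house 2.
Clue 3 places the badminton player in house 2.
The golf player is in house 3 (clue 6).
From clue 7, the person who drives a convertible must be in house 4.
House 1 vehicle: only jeep fits.
That leaves baseball as the sport for house 4.
So: house 1 = jeep/gray/basketball, house 2 = hatchback/teal/badminton, house 3 = sedan/pink/golf, house 4 = convertible/brown/baseball.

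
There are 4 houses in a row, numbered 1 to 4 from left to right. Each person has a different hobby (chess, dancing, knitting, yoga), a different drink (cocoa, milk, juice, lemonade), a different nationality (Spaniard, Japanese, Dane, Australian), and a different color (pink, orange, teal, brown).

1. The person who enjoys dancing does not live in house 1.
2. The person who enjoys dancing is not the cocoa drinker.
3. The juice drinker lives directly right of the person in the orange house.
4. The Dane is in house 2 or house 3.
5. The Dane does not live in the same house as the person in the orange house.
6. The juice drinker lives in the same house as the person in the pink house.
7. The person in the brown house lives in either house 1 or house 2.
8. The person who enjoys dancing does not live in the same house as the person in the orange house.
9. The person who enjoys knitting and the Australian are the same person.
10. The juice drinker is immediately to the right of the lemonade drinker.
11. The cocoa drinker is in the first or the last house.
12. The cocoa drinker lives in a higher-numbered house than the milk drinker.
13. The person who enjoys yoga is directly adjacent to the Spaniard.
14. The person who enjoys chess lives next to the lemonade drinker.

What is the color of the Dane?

From clue 12, the cocoa drinker must be in house 4.
The only color still possible for house 4 is teal.
So house 3 gets pink for color.
From clue 6, the juice drinker must be in house 3.
The lemonade drinker is in house 2 (clue 10).
So house 1 gets milk for drink.
From clue 3, the person in the orange house must be in house 2.
From clue 5, the Dane must be in house 3.
From clue 8, the person who enjoys dancing must be in house 3.
House 1's color must be brown (nothing else left).
House 1 hobby: only chess fits.
House 2's hobby must be yoga (nothing else left).
House 4's hobby must be knitting (nothing else left).
Clue 9 places the Australian in house 4.
From clue 13, the Spaniard must be in house 1.
So house 2 gets Japanese for nationality.
So: house 1 = chess/milk/Spaniard/brown, house 2 = yoga/lemonade/Japanese/orange, house 3 = dancing/juice/Dane/pink, house 4 = knitting/cocoa/Australian/teal.

pink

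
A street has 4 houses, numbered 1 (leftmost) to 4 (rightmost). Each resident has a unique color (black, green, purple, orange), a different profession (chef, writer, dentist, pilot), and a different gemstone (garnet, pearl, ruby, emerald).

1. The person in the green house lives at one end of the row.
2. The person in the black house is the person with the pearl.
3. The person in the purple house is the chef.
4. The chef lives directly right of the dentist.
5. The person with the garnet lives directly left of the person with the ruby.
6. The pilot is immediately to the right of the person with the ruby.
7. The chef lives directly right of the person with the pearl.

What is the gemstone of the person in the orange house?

ruby

House 4 gemstone: only emerald fits.
The person in the green house is narrowed to house 1 or 4; consider each.
Placing it in house 1 leads to a contradiction, so it's in house 4.
That leaves ruby as the gemstone for house 3.
Clue 5 places the person with the garnet in house 2.
By clue 6, the pilot is in house 4.
House 1's gemstone must be pearl (nothing else left).
The person in the black house is in house 1 (clue 2).
Clue 7: the chef is in house 2.
House 1 profession: only dentist fits.
That leaves writer as the profession for house 3.
The person in the purple house is in house 2 (clue 3).
That leaves orange as the color for house 3.
So: house 1 = black/dentist/pearl, house 2 = purple/chef/garnet, house 3 = orange/writer/ruby, house 4 = green/pilot/emerald.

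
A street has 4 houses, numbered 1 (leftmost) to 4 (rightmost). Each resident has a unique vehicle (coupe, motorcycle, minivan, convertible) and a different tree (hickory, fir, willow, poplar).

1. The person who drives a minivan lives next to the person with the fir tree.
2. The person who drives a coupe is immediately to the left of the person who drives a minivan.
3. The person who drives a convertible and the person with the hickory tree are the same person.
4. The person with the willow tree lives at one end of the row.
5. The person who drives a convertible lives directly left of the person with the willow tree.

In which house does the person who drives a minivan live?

By clue 5, the person who drives a convertible is in house 3.
The person with the willow tree is in house 4 (clue 5).
Clue 2 places the person who drives a coupe in house 1.
The person who drives a minivan is in house 2 (clue 2).
Clue 3: the person with the hickory tree is in house 3.
The only vehicle still possible for house 4 is motorcycle.
House 1 tree: only fir fits.
That leaves poplar as the tree for house 2.
So: house 1 = coupe/fir, house 2 = minivan/poplar, house 3 = convertible/hickory, house 4 = motorcycle/willow.

2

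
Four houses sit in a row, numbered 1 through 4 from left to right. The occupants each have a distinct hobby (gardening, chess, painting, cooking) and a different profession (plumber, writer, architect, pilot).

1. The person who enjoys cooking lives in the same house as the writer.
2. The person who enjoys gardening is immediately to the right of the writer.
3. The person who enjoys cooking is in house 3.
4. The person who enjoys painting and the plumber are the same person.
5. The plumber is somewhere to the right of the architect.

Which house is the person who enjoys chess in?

Clue 3 places the person who enjoys cooking in house 3.
From clue 1, the writer must be in house 3.
By clue 2, the person who enjoys gardening is in house 4.
That leaves chess as the hobby for house 1.
The only hobby still possible for house 2 is painting.
Clue 4: the plumber is in house 2.
The architect is in house 1 (clue 5).
The only profession still possible for house 4 is pilot.
So: house 1 = chess/architect, house 2 = painting/plumber, house 3 = cooking/writer, house 4 = gardening/pilot.

1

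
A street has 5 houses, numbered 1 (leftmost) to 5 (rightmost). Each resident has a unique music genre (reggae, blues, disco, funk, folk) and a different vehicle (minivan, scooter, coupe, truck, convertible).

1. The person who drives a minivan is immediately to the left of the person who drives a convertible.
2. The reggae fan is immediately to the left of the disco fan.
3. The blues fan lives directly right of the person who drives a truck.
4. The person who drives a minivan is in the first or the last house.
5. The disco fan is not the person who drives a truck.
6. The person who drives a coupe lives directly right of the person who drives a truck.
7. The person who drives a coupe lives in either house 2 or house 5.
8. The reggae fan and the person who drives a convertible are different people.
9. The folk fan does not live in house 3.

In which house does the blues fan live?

5

Clue 4: the person who drives a minivan is in house 1.
By clue 1, the person who drives a convertible is in house 2.
Clue 6 places the person who drives a coupe in house 5.
From clue 6, the person who drives a truck must be in house 4.
House 3 vehicle: only scooter fits.
Clue 3: the blues fan is in house 5.
So house 2 gets disco for music genre.
From clue 2, the reggae fan must be in house 1.
So house 3 gets funk for music genre.
House 4 music genre: only folk fits.
So: house 1 = reggae/minivan, house 2 = disco/convertible, house 3 = funk/scooter, house 4 = folk/truck, house 5 = blues/coupe.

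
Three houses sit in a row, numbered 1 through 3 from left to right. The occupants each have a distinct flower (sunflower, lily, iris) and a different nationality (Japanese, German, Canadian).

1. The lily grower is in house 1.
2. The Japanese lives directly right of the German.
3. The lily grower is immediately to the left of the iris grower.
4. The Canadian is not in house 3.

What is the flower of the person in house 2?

Clue 1: the lily grower is in house 1.
From clue 3, the iris grower must be in house 2.
House 3 flower: only sunflower fits.
So house 3 gets Japanese for nationality.
From clue 2, the German must be in house 2.
That leaves Canadian as the nationality for house 1.
So: house 1 = lily/Canadian, house 2 = iris/German, house 3 = sunflower/Japanese.

iris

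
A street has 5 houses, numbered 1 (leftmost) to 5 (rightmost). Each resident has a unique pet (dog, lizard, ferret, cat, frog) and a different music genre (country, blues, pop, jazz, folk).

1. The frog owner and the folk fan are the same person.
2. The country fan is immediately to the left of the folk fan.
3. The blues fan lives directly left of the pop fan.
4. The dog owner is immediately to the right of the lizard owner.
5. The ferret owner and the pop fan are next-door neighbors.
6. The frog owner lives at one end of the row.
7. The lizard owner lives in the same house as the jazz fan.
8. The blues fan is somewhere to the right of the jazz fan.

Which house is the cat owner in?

Clue 1 places the frog owner in house 5.
From clue 1, the folk fan must be in house 5.
The country fan is in house 4 (clue 2).
That leaves jazz as the music genre for house 1.
House 2 music genre: only blues fits.
That leaves pop as the music genre for house 3.
Clue 7 places the lizard owner in house 1.
Clue 4: the dog owner is in house 2.
So house 3 gets cat for pet.
House 4 pet: only ferret fits.
So: house 1 = lizard/jazz, house 2 = dog/blues, house 3 = cat/pop, house 4 = ferret/country, house 5 = frog/folk.

3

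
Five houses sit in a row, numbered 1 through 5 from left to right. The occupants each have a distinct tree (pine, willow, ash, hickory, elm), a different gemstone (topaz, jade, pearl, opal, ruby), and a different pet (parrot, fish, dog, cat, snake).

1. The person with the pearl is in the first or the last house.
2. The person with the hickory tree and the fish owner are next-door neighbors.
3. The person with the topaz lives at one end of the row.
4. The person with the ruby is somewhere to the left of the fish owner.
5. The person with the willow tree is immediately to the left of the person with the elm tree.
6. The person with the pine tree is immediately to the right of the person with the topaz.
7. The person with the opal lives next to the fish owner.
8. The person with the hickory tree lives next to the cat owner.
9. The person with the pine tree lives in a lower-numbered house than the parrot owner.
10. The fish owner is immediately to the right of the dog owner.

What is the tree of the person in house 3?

hickory

Clue 6 places the person with the pine tree in house 2.
From clue 6, the person with the topaz must be in house 1.
So house 5 gets pearl for gemstone.
That leaves snake as the pet for house 1.
The only tree still possible for house 1 is ash.
The person with the elm tree is narrowed to house 4 or 5; consider each.
Placing it in house 4 leads to a contradiction, so it's in house 5.
By clue 5, the person with the willow tree is in house 4.
House 3 tree: only hickory fits.
The fish owner is in house 4 (clue 2).
From clue 7, the person with the opal must be in house 3.
Clue 10 places the dog owner in house 3.
So house 2 gets ruby for gemstone.
So house 4 gets jade for gemstone.
That leaves cat as the pet for house 2.
So house 5 gets parrot for pet.
So: house 1 = ash/topaz/snake, house 2 = pine/ruby/cat, house 3 = hickory/opal/dog, house 4 = willow/jade/fish, house 5 = elm/pearl/parrot.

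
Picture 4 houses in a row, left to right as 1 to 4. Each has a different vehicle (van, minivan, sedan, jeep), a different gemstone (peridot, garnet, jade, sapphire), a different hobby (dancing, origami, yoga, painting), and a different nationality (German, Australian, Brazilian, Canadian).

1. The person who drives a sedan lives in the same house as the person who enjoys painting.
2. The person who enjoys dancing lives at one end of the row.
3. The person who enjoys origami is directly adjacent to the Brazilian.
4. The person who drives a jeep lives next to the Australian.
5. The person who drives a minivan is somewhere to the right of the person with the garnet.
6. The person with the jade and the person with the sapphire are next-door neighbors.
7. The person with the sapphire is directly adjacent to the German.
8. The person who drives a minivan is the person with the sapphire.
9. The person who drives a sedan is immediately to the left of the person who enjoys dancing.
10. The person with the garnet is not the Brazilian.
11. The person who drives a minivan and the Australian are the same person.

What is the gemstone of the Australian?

sapphire

The person who drives a sedan is in house 3 (clue 9).
Clue 9: the person who enjoys dancing is in house 4.
By clue 1, the person who enjoys painting is in house 3.
The person who drives a minivan is in house 2 (clue 11).
By clue 11, the Australian is in house 2.
By clue 3, the person who enjoys origami is in house 2.
The person who drives a jeep is in house 1 (clue 4).
Clue 5 places the person with the garnet in house 1.
Clue 8: the person with the sapphire is in house 2.
Clue 10: the Brazilian is in house 3.
That leaves van as the vehicle for house 4.
The only gemstone still possible for house 3 is jade.
That leaves peridot as the gemstone for house 4.
The only hobby still possible for house 1 is yoga.
The only nationality still possible for house 4 is Canadian.
So house 1 gets German for nationality.
So: house 1 = jeep/garnet/yoga/German, house 2 = minivan/sapphire/origami/Australian, house 3 = sedan/jade/painting/Brazilian, house 4 = van/peridot/dancing/Canadian.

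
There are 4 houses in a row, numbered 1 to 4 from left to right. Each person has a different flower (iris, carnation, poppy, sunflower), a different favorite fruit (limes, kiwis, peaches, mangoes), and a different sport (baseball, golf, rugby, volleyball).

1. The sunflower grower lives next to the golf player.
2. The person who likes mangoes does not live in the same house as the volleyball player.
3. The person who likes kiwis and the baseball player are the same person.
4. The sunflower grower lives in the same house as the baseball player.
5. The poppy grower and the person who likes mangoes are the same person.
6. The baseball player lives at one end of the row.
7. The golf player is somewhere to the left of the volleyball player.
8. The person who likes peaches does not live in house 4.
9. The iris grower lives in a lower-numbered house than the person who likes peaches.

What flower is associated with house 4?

poppy

The iris grower is narrowed to house 1 or 2; consider each.
Placing it in house 1 leads to a contradiction, so it's in house 2.
The person who likes peaches is in house 3 (clue 9).
House 3's flower must be carnation (nothing else left).
House 2's favorite fruit must be limes (nothing else left).
The poppy grower is narrowed to house 1 or 4; consider each.
Placing it in house 1 leads to a contradiction, so it's in house 4.
From clue 5, the person who likes mangoes must be in house 4.
The only flower still possible for house 1 is sunflower.
House 1 favorite fruit: only kiwis fits.
From clue 1, the golf player must be in house 2.
Clue 2 places the volleyball player in house 3.
Clue 3 places the baseball player in house 1.
That leaves rugby as the sport for house 4.
So: house 1 = sunflower/kiwis/baseball, house 2 = iris/limes/golf, house 3 = carnation/peaches/volleyball, house 4 = poppy/mangoes/rugby.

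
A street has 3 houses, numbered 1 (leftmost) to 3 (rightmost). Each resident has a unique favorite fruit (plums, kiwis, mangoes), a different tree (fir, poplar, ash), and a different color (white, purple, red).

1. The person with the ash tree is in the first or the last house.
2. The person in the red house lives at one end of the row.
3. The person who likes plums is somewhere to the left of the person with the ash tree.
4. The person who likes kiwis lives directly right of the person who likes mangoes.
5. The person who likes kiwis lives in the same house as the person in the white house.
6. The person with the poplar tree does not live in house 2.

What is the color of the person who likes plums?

Clue 3: the person with the ash tree is in house 3.
House 3's favorite fruit must be kiwis (nothing else left).
House 2's tree must be fir (nothing else left).
Clue 4: the person who likes mangoes is in house 2.
Clue 5 places the person in the white house in house 3.
The only favorite fruit still possible for house 1 is plums.
So house 1 gets poplar for tree.
House 1's color must be red (nothing else left).
The only color still possible for house 2 is purple.
So: house 1 = plums/poplar/red, house 2 = mangoes/fir/purple, house 3 = kiwis/ash/white.

red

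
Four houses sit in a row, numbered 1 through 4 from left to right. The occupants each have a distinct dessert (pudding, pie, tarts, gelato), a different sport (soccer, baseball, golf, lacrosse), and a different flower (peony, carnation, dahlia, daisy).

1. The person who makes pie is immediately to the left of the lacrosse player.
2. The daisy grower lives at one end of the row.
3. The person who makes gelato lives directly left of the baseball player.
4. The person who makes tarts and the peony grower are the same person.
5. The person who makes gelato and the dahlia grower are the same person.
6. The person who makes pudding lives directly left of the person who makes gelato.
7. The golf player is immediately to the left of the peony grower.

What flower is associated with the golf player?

So house 4 gets tarts for dessert.
Clue 4 places the peony grower in house 4.
From clue 7, the golf player must be in house 3.
House 1 sport: only soccer fits.
House 2's sport must be lacrosse (nothing else left).
So house 4 gets baseball for sport.
That leaves daisy as the flower for house 1.
By clue 1, the person who makes pie is in house 1.
The person who makes gelato is in house 3 (clue 3).
By clue 5, the dahlia grower is in house 3.
The person who makes pudding is in house 2 (clue 6).
House 2 flower: only carnation fits.
So: house 1 = pie/soccer/daisy, house 2 = pudding/lacrosse/carnation, house 3 = gelato/golf/dahlia, house 4 = tarts/baseball/peony.

dahlia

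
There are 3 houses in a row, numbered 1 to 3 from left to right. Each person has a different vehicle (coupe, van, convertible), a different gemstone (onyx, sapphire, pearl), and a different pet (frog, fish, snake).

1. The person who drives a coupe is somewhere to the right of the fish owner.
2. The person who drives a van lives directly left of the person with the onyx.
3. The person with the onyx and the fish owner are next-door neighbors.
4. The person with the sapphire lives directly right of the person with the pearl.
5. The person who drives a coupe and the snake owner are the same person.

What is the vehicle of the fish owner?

van

House 1 gemstone: only pearl fits.
Clue 4 places the person with the sapphire in house 2.
That leaves onyx as the gemstone for house 3.
The person who drives a van is in house 2 (clue 2).
Clue 3 places the fish owner in house 2.
So house 1 gets convertible for vehicle.
So house 3 gets coupe for vehicle.
So house 1 gets frog for pet.
House 3's pet must be snake (nothing else left).
So: house 1 = convertible/pearl/frog, house 2 = van/sapphire/fish, house 3 = coupe/onyx/snake.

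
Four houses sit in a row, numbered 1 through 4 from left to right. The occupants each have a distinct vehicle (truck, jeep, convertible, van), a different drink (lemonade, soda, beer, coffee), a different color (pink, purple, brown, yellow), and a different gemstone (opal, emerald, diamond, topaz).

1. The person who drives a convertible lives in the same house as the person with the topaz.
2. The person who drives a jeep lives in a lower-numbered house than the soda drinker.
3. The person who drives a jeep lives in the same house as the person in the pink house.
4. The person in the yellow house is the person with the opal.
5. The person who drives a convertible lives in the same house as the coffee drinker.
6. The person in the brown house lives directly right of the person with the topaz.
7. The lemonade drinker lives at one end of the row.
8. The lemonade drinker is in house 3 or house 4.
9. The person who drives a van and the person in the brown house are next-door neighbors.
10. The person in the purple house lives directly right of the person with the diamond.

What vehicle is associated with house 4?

By clue 8, the lemonade drinker is in house 4.
The person who drives a jeep is narrowed to house 1 or 2; consider each.
Placing it in house 2 leads to a contradiction, so it's in house 1.
By clue 3, the person in the pink house is in house 1.
House 1 drink: only beer fits.
The person who drives a convertible is narrowed to house 2 or 3; consider each.
Placing it in house 3 leads to a contradiction, so it's in house 2.
By clue 1, the person with the topaz is in house 2.
The coffee drinker is in house 2 (clue 5).
From clue 6, the person in the brown house must be in house 3.
The only vehicle still possible for house 3 is truck.
House 4 vehicle: only van fits.
So house 3 gets soda for drink.
Clue 4 places the person in the yellow house in house 4.
Clue 4 places the person with the opal in house 4.
The only color still possible for house 2 is purple.
Clue 10 places the person with the diamond in house 1.
So house 3 gets emerald for gemstone.
So: house 1 = jeep/beer/pink/diamond, house 2 = convertible/coffee/purple/topaz, house 3 = truck/soda/brown/emerald, house 4 = van/lemonade/yellow/opal.

van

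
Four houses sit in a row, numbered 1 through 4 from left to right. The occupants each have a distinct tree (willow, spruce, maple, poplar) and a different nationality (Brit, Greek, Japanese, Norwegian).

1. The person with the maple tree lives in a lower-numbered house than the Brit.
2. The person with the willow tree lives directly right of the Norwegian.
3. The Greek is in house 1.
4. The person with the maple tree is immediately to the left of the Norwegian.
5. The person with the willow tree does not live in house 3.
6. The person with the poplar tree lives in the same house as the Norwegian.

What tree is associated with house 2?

maple

Clue 3: the Greek is in house 1.
By clue 2, the person with the willow tree is in house 4.
From clue 2, the Norwegian must be in house 3.
Clue 4 places the person with the maple tree in house 2.
Clue 6 places the person with the poplar tree in house 3.
The only tree still possible for house 1 is spruce.
Clue 1 places the Brit in house 4.
The only nationality still possible for house 2 is Japanese.
So: house 1 = spruce/Greek, house 2 = maple/Japanese, house 3 = poplar/Norwegian, house 4 = willow/Brit.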